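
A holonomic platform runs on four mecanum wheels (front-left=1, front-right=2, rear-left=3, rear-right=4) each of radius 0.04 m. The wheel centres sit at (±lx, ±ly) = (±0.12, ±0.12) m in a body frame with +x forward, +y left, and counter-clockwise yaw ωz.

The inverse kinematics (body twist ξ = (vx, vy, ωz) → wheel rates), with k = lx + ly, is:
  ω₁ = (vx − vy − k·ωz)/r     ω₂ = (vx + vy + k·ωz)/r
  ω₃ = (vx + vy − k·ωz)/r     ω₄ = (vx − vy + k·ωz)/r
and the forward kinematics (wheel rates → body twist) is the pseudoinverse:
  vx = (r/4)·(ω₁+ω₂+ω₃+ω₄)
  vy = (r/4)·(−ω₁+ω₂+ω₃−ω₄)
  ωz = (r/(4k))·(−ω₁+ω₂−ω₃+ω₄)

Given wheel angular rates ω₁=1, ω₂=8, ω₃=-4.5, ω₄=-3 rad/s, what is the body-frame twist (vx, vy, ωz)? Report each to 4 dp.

(0.0150, 0.0550, 0.3542)

k = lx + ly = 0.12 + 0.12 = 0.2400
ω₁+ω₂+ω₃+ω₄ = 1.5000  →  vx = (0.04/4)·1.5000 = 0.0150
−ω₁+ω₂+ω₃−ω₄ = 5.5000  →  vy = (0.04/4)·5.5000 = 0.0550
−ω₁+ω₂−ω₃+ω₄ = 8.5000  →  ωz = (0.04/0.9600)·8.5000 = 0.3542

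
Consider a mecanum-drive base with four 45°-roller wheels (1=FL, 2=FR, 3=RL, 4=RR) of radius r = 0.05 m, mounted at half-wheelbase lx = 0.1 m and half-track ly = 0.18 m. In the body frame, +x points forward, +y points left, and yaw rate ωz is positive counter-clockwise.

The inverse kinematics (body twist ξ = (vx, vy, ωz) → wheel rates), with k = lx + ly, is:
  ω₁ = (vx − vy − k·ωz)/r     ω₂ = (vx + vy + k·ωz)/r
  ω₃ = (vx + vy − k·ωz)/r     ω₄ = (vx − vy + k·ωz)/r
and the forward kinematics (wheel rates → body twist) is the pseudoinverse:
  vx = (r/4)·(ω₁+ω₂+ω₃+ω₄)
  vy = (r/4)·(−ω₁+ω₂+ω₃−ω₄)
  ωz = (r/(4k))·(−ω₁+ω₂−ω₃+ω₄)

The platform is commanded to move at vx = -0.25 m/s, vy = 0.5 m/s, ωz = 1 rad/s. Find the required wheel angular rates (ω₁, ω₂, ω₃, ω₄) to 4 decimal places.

(-20.6000, 10.6000, -0.6000, -9.4000)

k = lx + ly = 0.1 + 0.18 = 0.2800;  k·ωz = 0.2800·1 = 0.2800
ω₁ (FL) = (vx − vy − k·ωz)/r = -1.0300/0.05 = -20.6000
ω₂ (FR) = (vx + vy + k·ωz)/r = 0.5300/0.05 = 10.6000
ω₃ (RL) = (vx + vy − k·ωz)/r = -0.0300/0.05 = -0.6000
ω₄ (RR) = (vx − vy + k·ωz)/r = -0.4700/0.05 = -9.4000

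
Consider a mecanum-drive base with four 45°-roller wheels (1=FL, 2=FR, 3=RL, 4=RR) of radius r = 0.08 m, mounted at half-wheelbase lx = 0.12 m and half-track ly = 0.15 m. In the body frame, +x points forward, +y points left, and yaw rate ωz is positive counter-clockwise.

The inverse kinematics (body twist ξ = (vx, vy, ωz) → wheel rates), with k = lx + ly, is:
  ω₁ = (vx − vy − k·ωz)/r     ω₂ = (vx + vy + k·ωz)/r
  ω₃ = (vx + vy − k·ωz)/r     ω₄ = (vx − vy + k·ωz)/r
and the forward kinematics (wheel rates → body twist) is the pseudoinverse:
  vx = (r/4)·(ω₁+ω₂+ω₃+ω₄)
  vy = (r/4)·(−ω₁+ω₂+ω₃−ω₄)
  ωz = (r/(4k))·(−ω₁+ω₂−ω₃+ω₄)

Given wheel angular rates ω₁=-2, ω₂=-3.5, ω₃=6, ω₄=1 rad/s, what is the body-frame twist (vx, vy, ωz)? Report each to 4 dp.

k = lx + ly = 0.12 + 0.15 = 0.2700
ω₁+ω₂+ω₃+ω₄ = 1.5000  →  vx = (0.08/4)·1.5000 = 0.0300
−ω₁+ω₂+ω₃−ω₄ = 3.5000  →  vy = (0.08/4)·3.5000 = 0.0700
−ω₁+ω₂−ω₃+ω₄ = -6.5000  →  ωz = (0.08/1.0800)·-6.5000 = -0.4815

(0.0300, 0.0700, -0.4815)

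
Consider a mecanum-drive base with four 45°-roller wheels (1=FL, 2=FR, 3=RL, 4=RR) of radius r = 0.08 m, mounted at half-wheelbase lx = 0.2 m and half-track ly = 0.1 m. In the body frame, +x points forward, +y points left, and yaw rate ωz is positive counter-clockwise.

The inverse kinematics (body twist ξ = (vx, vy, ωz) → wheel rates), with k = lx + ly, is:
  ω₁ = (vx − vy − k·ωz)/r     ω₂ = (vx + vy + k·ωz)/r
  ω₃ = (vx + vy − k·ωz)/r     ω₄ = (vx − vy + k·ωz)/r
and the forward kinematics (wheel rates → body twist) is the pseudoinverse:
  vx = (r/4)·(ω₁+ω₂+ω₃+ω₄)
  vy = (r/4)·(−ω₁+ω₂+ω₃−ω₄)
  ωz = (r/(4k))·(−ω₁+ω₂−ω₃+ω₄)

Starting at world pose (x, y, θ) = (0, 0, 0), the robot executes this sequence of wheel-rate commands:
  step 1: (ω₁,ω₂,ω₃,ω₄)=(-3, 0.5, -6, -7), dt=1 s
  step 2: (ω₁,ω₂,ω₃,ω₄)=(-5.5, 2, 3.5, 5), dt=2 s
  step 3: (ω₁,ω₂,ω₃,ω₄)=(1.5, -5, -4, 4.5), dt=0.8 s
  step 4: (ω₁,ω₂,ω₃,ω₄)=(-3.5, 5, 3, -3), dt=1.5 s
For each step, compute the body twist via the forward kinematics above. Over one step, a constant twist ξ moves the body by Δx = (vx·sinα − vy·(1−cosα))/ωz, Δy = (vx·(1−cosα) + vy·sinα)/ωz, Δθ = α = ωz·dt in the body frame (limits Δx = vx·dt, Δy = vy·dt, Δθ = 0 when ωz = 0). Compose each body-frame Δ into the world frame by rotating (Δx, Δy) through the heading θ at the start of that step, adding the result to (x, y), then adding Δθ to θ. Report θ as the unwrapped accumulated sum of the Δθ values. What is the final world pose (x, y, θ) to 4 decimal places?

(-0.5422, 0.3065, 1.7233)

step 1: ξ=(vx,vy,ωz)=(-0.3100, 0.0900, 0.1667), dt=1.0 → body Δ=(-0.3160, 0.0638, 0.1667) → world pose (-0.3160, 0.0638, 0.1667)
step 2: ξ=(vx,vy,ωz)=(0.1000, 0.1200, 0.6000), dt=2.0 → body Δ=(0.0278, 0.2927, 1.2000) → world pose (-0.3372, 0.3571, 1.3667)
step 3: ξ=(vx,vy,ωz)=(-0.0600, -0.3000, 0.1333), dt=0.8 → body Δ=(-0.0351, -0.2421, 0.1067) → world pose (-0.1072, 0.2736, 1.4733)
step 4: ξ=(vx,vy,ωz)=(0.0300, 0.2900, 0.1667), dt=1.5 → body Δ=(-0.0096, 0.4361, 0.2500) → world pose (-0.5422, 0.3065, 1.7233)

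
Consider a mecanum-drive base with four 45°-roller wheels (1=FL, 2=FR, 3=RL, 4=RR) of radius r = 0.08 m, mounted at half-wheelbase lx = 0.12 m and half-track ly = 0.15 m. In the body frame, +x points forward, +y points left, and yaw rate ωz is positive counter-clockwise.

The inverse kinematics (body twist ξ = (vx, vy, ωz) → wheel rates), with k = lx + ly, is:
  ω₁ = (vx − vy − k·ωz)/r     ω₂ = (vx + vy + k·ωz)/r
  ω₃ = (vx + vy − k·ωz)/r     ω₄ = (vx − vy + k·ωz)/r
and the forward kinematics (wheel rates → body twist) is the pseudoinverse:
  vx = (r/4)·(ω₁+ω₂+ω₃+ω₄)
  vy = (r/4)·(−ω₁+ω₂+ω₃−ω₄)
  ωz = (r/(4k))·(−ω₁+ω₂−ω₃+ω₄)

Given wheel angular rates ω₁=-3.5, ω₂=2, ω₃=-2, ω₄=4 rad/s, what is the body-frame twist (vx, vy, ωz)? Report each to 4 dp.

(0.0100, -0.0100, 0.8519)

k = lx + ly = 0.12 + 0.15 = 0.2700
ω₁+ω₂+ω₃+ω₄ = 0.5000  →  vx = (0.08/4)·0.5000 = 0.0100
−ω₁+ω₂+ω₃−ω₄ = -0.5000  →  vy = (0.08/4)·-0.5000 = -0.0100
−ω₁+ω₂−ω₃+ω₄ = 11.5000  →  ωz = (0.08/1.0800)·11.5000 = 0.8519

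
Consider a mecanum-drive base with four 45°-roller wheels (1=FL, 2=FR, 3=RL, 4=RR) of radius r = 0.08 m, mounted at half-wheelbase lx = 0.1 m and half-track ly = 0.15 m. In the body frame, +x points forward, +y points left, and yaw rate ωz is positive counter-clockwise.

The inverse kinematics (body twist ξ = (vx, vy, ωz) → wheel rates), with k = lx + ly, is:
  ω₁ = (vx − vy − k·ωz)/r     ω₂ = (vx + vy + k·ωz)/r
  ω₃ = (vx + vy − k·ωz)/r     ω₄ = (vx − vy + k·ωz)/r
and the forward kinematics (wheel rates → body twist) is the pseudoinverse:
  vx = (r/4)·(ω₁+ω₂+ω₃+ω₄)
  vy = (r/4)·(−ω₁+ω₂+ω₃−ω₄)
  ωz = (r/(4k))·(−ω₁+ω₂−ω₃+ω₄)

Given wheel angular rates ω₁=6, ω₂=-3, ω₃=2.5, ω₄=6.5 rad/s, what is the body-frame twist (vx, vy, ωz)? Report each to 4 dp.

k = lx + ly = 0.1 + 0.15 = 0.2500
ω₁+ω₂+ω₃+ω₄ = 12.0000  →  vx = (0.08/4)·12.0000 = 0.2400
−ω₁+ω₂+ω₃−ω₄ = -13.0000  →  vy = (0.08/4)·-13.0000 = -0.2600
−ω₁+ω₂−ω₃+ω₄ = -5.0000  →  ωz = (0.08/1.0000)·-5.0000 = -0.4000

(0.2400, -0.2600, -0.4000)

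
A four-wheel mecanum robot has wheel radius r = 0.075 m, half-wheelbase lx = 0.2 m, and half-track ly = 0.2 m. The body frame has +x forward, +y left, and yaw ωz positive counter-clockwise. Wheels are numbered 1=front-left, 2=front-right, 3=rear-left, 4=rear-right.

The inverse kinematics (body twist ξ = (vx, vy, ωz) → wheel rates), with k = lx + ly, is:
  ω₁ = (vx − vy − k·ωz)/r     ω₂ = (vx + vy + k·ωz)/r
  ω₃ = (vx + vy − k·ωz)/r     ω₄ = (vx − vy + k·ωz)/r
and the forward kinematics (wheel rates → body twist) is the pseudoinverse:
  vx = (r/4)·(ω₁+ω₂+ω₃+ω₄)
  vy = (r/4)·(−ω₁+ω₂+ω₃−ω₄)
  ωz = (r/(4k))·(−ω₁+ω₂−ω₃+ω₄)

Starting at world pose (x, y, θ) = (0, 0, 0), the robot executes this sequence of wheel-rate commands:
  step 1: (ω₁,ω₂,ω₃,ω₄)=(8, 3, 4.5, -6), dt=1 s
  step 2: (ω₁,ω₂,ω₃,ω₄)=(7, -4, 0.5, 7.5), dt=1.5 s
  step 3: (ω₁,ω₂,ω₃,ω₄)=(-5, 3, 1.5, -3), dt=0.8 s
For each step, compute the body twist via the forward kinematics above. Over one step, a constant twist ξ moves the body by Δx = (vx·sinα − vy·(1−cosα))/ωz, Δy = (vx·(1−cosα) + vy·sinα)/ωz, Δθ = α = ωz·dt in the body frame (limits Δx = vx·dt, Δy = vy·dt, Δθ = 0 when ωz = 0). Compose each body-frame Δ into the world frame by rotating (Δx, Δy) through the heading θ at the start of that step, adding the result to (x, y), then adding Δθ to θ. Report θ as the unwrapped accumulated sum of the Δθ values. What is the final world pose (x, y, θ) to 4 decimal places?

(0.1342, -0.3766, -0.8766)

step 1: ξ=(vx,vy,ωz)=(0.1781, 0.1031, -0.7266), dt=1.0 → body Δ=(0.1987, 0.0324, -0.7266) → world pose (0.1987, 0.0324, -0.7266)
step 2: ξ=(vx,vy,ωz)=(0.2063, -0.3375, -0.1875), dt=1.5 → body Δ=(0.2346, -0.5428, -0.2812) → world pose (0.0135, -0.5292, -1.0078)
step 3: ξ=(vx,vy,ωz)=(-0.0656, 0.2344, 0.1641), dt=0.8 → body Δ=(-0.0646, 0.1835, 0.1313) → world pose (0.1342, -0.3766, -0.8766)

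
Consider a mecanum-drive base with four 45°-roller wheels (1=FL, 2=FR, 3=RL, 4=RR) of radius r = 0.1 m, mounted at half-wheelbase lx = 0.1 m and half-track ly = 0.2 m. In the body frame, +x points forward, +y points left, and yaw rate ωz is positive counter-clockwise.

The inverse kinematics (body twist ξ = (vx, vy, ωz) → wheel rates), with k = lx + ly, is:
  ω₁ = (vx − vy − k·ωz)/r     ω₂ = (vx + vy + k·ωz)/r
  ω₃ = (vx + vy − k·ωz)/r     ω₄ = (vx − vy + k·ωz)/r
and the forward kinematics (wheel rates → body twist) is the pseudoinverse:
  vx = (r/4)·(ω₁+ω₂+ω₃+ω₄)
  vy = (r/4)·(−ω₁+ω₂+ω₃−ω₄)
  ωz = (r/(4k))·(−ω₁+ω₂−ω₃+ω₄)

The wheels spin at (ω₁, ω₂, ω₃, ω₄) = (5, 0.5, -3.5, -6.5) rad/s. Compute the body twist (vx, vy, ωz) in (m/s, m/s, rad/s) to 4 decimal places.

(-0.1125, -0.0375, -0.6250)

k = lx + ly = 0.1 + 0.2 = 0.3000
ω₁+ω₂+ω₃+ω₄ = -4.5000  →  vx = (0.1/4)·-4.5000 = -0.1125
−ω₁+ω₂+ω₃−ω₄ = -1.5000  →  vy = (0.1/4)·-1.5000 = -0.0375
−ω₁+ω₂−ω₃+ω₄ = -7.5000  →  ωz = (0.1/1.2000)·-7.5000 = -0.6250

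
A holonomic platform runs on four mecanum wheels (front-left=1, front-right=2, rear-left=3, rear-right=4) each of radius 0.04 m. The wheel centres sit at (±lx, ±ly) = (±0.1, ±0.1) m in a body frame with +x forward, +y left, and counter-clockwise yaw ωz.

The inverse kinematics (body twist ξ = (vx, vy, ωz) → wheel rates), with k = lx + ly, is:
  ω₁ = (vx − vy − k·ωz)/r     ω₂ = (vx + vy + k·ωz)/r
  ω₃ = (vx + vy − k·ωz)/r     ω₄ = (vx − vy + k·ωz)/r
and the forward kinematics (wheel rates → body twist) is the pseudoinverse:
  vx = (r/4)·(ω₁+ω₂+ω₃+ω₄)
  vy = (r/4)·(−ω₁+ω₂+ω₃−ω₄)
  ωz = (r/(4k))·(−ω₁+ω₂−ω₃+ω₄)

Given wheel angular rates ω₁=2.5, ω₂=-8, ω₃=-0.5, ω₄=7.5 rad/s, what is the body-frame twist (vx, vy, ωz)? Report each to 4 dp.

k = lx + ly = 0.1 + 0.1 = 0.2000
ω₁+ω₂+ω₃+ω₄ = 1.5000  →  vx = (0.04/4)·1.5000 = 0.0150
−ω₁+ω₂+ω₃−ω₄ = -18.5000  →  vy = (0.04/4)·-18.5000 = -0.1850
−ω₁+ω₂−ω₃+ω₄ = -2.5000  →  ωz = (0.04/0.8000)·-2.5000 = -0.1250

(0.0150, -0.1850, -0.1250)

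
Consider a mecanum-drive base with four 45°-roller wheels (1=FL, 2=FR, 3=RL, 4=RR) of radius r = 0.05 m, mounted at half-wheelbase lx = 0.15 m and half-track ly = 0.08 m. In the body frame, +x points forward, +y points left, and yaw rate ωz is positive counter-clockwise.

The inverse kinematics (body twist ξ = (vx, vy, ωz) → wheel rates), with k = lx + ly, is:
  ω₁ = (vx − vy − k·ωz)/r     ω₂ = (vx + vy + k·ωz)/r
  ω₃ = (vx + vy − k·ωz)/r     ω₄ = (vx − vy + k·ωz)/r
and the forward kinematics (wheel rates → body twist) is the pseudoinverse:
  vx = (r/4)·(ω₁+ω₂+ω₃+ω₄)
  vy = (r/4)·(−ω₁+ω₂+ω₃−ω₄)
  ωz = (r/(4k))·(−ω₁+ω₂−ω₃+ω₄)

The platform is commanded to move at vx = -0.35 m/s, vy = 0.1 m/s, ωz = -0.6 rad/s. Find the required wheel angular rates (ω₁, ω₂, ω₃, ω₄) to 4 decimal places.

k = lx + ly = 0.15 + 0.08 = 0.2300;  k·ωz = 0.2300·-0.6 = -0.1380
ω₁ (FL) = (vx − vy − k·ωz)/r = -0.3120/0.05 = -6.2400
ω₂ (FR) = (vx + vy + k·ωz)/r = -0.3880/0.05 = -7.7600
ω₃ (RL) = (vx + vy − k·ωz)/r = -0.1120/0.05 = -2.2400
ω₄ (RR) = (vx − vy + k·ωz)/r = -0.5880/0.05 = -11.7600

(-6.2400, -7.7600, -2.2400, -11.7600)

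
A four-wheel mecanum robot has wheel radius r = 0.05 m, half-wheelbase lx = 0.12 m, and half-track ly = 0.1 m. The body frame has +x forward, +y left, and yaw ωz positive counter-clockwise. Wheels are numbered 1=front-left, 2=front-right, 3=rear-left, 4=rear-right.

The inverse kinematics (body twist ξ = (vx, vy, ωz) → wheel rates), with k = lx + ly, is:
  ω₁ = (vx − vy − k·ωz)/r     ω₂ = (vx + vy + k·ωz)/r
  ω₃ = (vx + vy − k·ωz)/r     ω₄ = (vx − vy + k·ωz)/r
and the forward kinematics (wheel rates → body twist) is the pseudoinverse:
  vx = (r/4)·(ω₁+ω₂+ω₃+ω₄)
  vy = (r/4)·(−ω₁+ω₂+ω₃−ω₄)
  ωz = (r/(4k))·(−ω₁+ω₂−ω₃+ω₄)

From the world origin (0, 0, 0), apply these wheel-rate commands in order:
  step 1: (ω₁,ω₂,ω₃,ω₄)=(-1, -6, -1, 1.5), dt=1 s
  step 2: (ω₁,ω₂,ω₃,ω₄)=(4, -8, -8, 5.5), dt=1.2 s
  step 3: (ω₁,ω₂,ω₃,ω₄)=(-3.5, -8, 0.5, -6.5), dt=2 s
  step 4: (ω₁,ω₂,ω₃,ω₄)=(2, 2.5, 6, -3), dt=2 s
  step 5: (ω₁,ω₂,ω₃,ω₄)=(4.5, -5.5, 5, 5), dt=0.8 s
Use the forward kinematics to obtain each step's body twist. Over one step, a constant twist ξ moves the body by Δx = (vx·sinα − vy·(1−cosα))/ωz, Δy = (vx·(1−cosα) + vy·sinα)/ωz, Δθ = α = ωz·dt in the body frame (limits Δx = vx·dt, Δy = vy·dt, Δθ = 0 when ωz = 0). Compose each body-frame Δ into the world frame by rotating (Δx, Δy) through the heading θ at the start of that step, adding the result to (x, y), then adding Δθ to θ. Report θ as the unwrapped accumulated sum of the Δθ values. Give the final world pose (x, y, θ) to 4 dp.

step 1: ξ=(vx,vy,ωz)=(-0.0813, -0.0938, -0.1420), dt=1.0 → body Δ=(-0.0876, -0.0877, -0.1420) → world pose (-0.0876, -0.0877, -0.1420)
step 2: ξ=(vx,vy,ωz)=(-0.0813, -0.3188, 0.0852), dt=1.2 → body Δ=(-0.0778, -0.3868, 0.1023) → world pose (-0.2194, -0.4596, -0.0398)
step 3: ξ=(vx,vy,ωz)=(-0.2188, 0.0312, -0.6534), dt=2.0 → body Δ=(-0.2878, 0.2936, -1.3068) → world pose (-0.4953, -0.1548, -1.3466)
step 4: ξ=(vx,vy,ωz)=(0.0938, 0.1188, -0.4830), dt=2.0 → body Δ=(0.2657, 0.1185, -0.9659) → world pose (-0.3207, -0.3875, -2.3125)
step 5: ξ=(vx,vy,ωz)=(0.1125, -0.1250, -0.5682), dt=0.8 → body Δ=(0.0646, -0.1167, -0.4545) → world pose (-0.4504, -0.3563, -2.7670)

(-0.4504, -0.3563, -2.7670)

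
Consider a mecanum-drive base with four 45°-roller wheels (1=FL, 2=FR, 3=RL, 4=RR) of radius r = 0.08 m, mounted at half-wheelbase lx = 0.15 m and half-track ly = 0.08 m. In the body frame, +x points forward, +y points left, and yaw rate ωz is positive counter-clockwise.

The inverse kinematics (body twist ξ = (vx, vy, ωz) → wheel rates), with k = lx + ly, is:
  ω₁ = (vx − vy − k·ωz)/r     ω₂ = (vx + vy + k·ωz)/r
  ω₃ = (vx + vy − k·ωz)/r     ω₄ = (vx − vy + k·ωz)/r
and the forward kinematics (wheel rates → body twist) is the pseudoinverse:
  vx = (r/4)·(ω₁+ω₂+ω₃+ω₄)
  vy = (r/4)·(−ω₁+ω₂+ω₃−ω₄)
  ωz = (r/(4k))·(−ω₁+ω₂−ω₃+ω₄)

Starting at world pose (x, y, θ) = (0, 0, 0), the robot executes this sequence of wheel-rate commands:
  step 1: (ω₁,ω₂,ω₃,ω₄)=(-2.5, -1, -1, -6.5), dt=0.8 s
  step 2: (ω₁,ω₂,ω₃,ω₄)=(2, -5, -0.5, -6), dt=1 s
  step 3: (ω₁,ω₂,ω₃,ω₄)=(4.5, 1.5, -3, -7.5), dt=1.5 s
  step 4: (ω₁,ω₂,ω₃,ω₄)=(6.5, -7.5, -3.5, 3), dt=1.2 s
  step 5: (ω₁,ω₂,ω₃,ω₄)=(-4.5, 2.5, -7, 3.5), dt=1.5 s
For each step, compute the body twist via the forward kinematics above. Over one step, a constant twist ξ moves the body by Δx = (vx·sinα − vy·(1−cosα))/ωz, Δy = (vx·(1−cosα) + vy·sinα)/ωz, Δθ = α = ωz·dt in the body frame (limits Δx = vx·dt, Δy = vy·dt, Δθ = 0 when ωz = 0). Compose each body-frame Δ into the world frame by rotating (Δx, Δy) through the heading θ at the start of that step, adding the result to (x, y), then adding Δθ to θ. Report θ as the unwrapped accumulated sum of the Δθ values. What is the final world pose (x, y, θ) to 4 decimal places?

step 1: ξ=(vx,vy,ωz)=(-0.2200, 0.1400, -0.3478), dt=0.8 → body Δ=(-0.1583, 0.1349, -0.2783) → world pose (-0.1583, 0.1349, -0.2783)
step 2: ξ=(vx,vy,ωz)=(-0.1900, -0.0300, -1.0870), dt=1.0 → body Δ=(-0.1695, 0.0691, -1.0870) → world pose (-0.3023, 0.2478, -1.3652)
step 3: ξ=(vx,vy,ωz)=(-0.0900, 0.0300, -0.6522), dt=1.5 → body Δ=(-0.0942, 0.0991, -0.9783) → world pose (-0.2245, 0.3603, -2.3435)
step 4: ξ=(vx,vy,ωz)=(-0.0300, -0.4100, -0.6522), dt=1.2 → body Δ=(-0.2153, -0.4299, -0.7826) → world pose (-0.3820, 0.8145, -3.1261)
step 5: ξ=(vx,vy,ωz)=(-0.1100, -0.0700, 1.5217), dt=1.5 → body Δ=(0.0213, -0.1543, 2.2826) → world pose (-0.4057, 0.9685, -0.8435)

(-0.4057, 0.9685, -0.8435)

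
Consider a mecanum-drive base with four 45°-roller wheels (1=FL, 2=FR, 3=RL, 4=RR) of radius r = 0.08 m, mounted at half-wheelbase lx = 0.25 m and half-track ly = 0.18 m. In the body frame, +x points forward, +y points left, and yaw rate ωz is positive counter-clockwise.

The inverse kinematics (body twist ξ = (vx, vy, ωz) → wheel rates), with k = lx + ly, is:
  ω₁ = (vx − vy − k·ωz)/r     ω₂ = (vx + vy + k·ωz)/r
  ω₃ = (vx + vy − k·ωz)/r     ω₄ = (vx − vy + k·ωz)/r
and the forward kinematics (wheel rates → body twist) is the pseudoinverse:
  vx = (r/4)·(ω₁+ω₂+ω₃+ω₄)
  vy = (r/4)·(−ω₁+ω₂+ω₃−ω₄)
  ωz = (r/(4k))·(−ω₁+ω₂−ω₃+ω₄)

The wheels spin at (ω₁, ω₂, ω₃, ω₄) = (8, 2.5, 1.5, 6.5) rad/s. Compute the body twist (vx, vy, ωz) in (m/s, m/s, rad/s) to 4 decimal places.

(0.3700, -0.2100, -0.0233)

k = lx + ly = 0.25 + 0.18 = 0.4300
ω₁+ω₂+ω₃+ω₄ = 18.5000  →  vx = (0.08/4)·18.5000 = 0.3700
−ω₁+ω₂+ω₃−ω₄ = -10.5000  →  vy = (0.08/4)·-10.5000 = -0.2100
−ω₁+ω₂−ω₃+ω₄ = -0.5000  →  ωz = (0.08/1.7200)·-0.5000 = -0.0233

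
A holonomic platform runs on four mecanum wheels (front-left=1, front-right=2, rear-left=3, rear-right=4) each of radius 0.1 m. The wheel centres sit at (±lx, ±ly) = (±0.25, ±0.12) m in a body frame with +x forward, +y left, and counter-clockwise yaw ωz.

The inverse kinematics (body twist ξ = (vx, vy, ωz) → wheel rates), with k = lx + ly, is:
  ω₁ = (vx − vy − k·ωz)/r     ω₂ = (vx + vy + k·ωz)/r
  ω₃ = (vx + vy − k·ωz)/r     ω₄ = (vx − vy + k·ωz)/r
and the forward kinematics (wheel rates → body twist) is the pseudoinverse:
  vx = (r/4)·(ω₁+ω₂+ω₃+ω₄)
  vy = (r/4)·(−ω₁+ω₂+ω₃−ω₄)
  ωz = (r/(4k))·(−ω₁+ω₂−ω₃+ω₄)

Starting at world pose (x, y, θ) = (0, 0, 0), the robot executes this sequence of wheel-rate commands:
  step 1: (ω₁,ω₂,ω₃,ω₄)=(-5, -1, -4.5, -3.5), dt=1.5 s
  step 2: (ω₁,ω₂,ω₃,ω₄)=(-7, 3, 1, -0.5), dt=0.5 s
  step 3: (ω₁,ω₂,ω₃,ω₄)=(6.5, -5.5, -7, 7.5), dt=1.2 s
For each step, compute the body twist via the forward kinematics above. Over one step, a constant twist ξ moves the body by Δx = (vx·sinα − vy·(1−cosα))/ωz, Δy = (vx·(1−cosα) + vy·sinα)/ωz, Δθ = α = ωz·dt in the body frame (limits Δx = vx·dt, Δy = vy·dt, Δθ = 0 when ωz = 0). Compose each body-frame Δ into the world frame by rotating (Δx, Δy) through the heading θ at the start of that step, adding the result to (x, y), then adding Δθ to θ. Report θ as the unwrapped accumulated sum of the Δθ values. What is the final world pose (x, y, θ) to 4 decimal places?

(-0.0047, -0.3960, 0.9966)

step 1: ξ=(vx,vy,ωz)=(-0.3500, 0.0750, 0.3378), dt=1.5 → body Δ=(-0.5307, -0.0225, 0.5068) → world pose (-0.5307, -0.0225, 0.5068)
step 2: ξ=(vx,vy,ωz)=(-0.0875, 0.2875, 0.5743), dt=0.5 → body Δ=(-0.0636, 0.1355, 0.2872) → world pose (-0.6522, 0.0652, 0.7939)
step 3: ξ=(vx,vy,ωz)=(0.0375, -0.6625, 0.1689), dt=1.2 → body Δ=(0.1250, -0.7850, 0.2027) → world pose (-0.0047, -0.3960, 0.9966)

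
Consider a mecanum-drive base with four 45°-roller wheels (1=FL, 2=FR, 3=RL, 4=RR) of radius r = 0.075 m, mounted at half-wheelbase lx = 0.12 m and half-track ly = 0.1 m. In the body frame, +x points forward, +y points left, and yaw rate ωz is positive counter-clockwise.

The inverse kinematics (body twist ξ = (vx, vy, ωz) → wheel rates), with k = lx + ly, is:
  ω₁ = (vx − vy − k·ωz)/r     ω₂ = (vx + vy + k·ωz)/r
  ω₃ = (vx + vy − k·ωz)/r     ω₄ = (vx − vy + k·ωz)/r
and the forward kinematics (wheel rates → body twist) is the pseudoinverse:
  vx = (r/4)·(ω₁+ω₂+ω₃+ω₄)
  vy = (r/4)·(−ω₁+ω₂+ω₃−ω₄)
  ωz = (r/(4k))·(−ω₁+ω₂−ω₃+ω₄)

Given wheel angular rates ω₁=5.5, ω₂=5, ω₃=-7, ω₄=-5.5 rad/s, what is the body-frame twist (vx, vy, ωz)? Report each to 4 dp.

(-0.0375, -0.0375, 0.0852)

k = lx + ly = 0.12 + 0.1 = 0.2200
ω₁+ω₂+ω₃+ω₄ = -2.0000  →  vx = (0.075/4)·-2.0000 = -0.0375
−ω₁+ω₂+ω₃−ω₄ = -2.0000  →  vy = (0.075/4)·-2.0000 = -0.0375
−ω₁+ω₂−ω₃+ω₄ = 1.0000  →  ωz = (0.075/0.8800)·1.0000 = 0.0852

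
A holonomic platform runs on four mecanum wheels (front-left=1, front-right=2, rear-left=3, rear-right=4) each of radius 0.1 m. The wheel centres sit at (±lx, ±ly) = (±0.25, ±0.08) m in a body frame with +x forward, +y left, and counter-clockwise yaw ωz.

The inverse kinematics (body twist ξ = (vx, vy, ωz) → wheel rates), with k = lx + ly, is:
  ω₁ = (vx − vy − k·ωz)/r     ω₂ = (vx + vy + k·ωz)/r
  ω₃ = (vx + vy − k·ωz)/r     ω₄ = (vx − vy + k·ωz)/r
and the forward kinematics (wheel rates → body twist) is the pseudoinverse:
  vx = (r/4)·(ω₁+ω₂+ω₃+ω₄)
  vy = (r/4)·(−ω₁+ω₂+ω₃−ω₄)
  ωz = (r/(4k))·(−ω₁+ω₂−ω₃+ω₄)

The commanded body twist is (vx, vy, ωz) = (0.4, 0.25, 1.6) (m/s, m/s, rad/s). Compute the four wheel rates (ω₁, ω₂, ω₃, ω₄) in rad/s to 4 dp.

(-3.7800, 11.7800, 1.2200, 6.7800)

k = lx + ly = 0.25 + 0.08 = 0.3300;  k·ωz = 0.3300·1.6 = 0.5280
ω₁ (FL) = (vx − vy − k·ωz)/r = -0.3780/0.1 = -3.7800
ω₂ (FR) = (vx + vy + k·ωz)/r = 1.1780/0.1 = 11.7800
ω₃ (RL) = (vx + vy − k·ωz)/r = 0.1220/0.1 = 1.2200
ω₄ (RR) = (vx − vy + k·ωz)/r = 0.6780/0.1 = 6.7800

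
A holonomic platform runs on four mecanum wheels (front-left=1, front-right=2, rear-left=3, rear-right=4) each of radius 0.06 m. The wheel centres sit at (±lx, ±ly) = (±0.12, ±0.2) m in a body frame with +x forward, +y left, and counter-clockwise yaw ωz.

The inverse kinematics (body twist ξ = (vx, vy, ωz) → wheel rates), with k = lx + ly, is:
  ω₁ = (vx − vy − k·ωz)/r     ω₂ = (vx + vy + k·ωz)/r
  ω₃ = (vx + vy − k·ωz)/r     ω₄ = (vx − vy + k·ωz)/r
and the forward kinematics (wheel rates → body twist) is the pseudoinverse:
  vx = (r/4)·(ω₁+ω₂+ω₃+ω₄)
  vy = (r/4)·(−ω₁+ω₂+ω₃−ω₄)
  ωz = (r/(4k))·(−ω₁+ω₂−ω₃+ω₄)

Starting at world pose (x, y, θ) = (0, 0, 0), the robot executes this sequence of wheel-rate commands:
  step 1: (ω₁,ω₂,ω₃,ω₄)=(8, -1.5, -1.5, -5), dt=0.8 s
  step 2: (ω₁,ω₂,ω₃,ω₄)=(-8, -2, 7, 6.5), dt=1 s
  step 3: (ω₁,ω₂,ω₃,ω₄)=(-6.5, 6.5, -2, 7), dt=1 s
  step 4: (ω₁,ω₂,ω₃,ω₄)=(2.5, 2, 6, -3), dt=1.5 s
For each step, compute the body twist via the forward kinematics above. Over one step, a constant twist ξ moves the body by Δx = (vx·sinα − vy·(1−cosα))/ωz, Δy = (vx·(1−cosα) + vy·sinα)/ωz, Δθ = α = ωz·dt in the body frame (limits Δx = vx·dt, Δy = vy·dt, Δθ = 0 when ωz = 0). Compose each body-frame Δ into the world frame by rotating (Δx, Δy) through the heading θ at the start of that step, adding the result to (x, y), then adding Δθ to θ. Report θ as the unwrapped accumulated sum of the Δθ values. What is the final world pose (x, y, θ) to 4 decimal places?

(0.1818, 0.3210, 0.1336)

step 1: ξ=(vx,vy,ωz)=(0.0000, -0.0900, -0.6094), dt=0.8 → body Δ=(-0.0172, -0.0692, -0.4875) → world pose (-0.0172, -0.0692, -0.4875)
step 2: ξ=(vx,vy,ωz)=(0.0525, 0.0975, 0.2578), dt=1.0 → body Δ=(0.0394, 0.1032, 0.2578) → world pose (0.0659, 0.0035, -0.2297)
step 3: ξ=(vx,vy,ωz)=(0.0750, 0.0600, 1.0312), dt=1.0 → body Δ=(0.0341, 0.0853, 1.0312) → world pose (0.1186, 0.0788, 0.8016)
step 4: ξ=(vx,vy,ωz)=(0.1125, 0.1275, -0.4453), dt=1.5 → body Δ=(0.2180, 0.1230, -0.6680) → world pose (0.1818, 0.3210, 0.1336)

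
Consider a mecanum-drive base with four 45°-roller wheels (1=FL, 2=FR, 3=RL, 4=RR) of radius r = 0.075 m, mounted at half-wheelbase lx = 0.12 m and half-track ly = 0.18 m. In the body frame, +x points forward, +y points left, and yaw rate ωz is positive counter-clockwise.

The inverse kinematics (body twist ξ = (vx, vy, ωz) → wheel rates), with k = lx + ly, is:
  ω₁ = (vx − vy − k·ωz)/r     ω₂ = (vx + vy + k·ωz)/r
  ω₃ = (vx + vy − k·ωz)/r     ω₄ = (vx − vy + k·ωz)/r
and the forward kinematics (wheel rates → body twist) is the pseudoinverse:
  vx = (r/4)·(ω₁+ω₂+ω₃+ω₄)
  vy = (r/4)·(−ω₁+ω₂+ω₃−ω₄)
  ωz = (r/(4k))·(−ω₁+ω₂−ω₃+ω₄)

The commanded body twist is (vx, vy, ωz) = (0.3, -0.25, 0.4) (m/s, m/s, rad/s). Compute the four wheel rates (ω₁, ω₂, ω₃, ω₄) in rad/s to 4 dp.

k = lx + ly = 0.12 + 0.18 = 0.3000;  k·ωz = 0.3000·0.4 = 0.1200
ω₁ (FL) = (vx − vy − k·ωz)/r = 0.4300/0.075 = 5.7333
ω₂ (FR) = (vx + vy + k·ωz)/r = 0.1700/0.075 = 2.2667
ω₃ (RL) = (vx + vy − k·ωz)/r = -0.0700/0.075 = -0.9333
ω₄ (RR) = (vx − vy + k·ωz)/r = 0.6700/0.075 = 8.9333

(5.7333, 2.2667, -0.9333, 8.9333)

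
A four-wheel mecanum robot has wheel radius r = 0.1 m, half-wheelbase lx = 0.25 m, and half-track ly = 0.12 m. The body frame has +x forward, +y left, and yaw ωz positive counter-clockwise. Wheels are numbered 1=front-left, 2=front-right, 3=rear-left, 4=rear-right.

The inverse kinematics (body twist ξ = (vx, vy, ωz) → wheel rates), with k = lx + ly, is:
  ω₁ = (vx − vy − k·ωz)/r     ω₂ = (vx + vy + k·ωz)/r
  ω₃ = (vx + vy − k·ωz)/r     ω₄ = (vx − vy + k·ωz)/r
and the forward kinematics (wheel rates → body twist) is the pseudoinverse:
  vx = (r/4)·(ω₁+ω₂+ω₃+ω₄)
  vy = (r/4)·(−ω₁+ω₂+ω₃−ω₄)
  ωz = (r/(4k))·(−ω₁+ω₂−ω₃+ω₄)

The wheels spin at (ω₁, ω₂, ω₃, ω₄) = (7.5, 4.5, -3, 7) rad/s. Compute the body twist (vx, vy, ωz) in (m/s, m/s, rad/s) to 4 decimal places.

(0.4000, -0.3250, 0.4730)

k = lx + ly = 0.25 + 0.12 = 0.3700
ω₁+ω₂+ω₃+ω₄ = 16.0000  →  vx = (0.1/4)·16.0000 = 0.4000
−ω₁+ω₂+ω₃−ω₄ = -13.0000  →  vy = (0.1/4)·-13.0000 = -0.3250
−ω₁+ω₂−ω₃+ω₄ = 7.0000  →  ωz = (0.1/1.4800)·7.0000 = 0.4730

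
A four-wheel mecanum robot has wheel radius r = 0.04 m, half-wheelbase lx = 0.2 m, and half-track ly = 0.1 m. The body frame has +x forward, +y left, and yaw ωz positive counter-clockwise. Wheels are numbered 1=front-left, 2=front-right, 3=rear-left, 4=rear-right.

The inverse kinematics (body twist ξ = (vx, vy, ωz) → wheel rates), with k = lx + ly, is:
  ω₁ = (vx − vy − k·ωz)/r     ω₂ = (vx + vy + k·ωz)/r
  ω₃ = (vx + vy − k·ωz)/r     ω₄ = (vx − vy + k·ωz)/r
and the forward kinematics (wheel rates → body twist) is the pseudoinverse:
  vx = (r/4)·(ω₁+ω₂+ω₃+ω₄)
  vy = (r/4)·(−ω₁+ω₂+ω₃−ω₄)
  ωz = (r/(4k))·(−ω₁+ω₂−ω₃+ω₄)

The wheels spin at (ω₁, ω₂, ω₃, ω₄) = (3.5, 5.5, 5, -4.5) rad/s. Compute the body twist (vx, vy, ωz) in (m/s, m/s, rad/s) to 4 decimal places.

k = lx + ly = 0.2 + 0.1 = 0.3000
ω₁+ω₂+ω₃+ω₄ = 9.5000  →  vx = (0.04/4)·9.5000 = 0.0950
−ω₁+ω₂+ω₃−ω₄ = 11.5000  →  vy = (0.04/4)·11.5000 = 0.1150
−ω₁+ω₂−ω₃+ω₄ = -7.5000  →  ωz = (0.04/1.2000)·-7.5000 = -0.2500

(0.0950, 0.1150, -0.2500)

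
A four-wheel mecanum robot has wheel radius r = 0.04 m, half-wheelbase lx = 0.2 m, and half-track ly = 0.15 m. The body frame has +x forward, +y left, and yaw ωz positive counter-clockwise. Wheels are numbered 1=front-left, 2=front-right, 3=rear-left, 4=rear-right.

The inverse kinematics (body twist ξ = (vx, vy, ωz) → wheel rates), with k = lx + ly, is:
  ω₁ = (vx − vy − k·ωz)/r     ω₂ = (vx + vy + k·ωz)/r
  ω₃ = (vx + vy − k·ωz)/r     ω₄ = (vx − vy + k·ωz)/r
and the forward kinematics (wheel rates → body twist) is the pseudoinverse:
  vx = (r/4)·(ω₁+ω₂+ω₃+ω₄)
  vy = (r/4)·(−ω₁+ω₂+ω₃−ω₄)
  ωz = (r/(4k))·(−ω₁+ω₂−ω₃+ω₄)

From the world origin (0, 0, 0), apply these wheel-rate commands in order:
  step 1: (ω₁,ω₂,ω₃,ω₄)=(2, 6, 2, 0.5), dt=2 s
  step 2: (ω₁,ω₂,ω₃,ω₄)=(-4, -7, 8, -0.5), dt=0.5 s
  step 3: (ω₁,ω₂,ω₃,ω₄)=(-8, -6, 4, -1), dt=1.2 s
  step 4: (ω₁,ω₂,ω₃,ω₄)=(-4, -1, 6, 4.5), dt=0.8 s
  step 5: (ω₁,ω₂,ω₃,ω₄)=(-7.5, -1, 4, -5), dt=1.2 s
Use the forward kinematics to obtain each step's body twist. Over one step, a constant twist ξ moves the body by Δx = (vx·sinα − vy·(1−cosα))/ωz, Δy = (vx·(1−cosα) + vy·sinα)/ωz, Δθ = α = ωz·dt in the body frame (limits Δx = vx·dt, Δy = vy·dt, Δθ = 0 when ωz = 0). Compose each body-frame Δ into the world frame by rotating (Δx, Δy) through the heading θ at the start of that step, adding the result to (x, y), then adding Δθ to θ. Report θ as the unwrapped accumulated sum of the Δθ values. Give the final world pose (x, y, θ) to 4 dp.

(0.0161, 0.4748, -0.1757)

step 1: ξ=(vx,vy,ωz)=(0.1050, 0.0550, 0.0714), dt=2.0 → body Δ=(0.2014, 0.1246, 0.1429) → world pose (0.2014, 0.1246, 0.1429)
step 2: ξ=(vx,vy,ωz)=(-0.0350, 0.0550, -0.3286), dt=0.5 → body Δ=(-0.0152, 0.0288, -0.1643) → world pose (0.1823, 0.1510, -0.0214)
step 3: ξ=(vx,vy,ωz)=(-0.1100, 0.0700, -0.0857), dt=1.2 → body Δ=(-0.1275, 0.0906, -0.1029) → world pose (0.0568, 0.2443, -0.1243)
step 4: ξ=(vx,vy,ωz)=(0.0550, 0.0450, 0.0429), dt=0.8 → body Δ=(0.0434, 0.0367, 0.0343) → world pose (0.1044, 0.2754, -0.0900)
step 5: ξ=(vx,vy,ωz)=(-0.0950, 0.1550, -0.0714), dt=1.2 → body Δ=(-0.1059, 0.1907, -0.0857) → world pose (0.0161, 0.4748, -0.1757)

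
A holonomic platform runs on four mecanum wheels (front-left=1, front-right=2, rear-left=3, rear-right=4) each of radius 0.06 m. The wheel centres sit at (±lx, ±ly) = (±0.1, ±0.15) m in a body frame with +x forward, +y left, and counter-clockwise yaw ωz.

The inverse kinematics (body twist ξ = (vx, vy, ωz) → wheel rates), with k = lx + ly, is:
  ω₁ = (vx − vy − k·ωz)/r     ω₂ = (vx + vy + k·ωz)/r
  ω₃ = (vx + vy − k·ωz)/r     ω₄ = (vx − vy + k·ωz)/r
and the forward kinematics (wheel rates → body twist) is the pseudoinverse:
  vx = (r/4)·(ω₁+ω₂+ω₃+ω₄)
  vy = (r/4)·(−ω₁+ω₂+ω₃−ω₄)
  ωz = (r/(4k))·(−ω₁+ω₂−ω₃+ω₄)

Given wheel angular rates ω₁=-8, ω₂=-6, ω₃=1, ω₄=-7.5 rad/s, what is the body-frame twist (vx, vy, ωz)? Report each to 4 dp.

k = lx + ly = 0.1 + 0.15 = 0.2500
ω₁+ω₂+ω₃+ω₄ = -20.5000  →  vx = (0.06/4)·-20.5000 = -0.3075
−ω₁+ω₂+ω₃−ω₄ = 10.5000  →  vy = (0.06/4)·10.5000 = 0.1575
−ω₁+ω₂−ω₃+ω₄ = -6.5000  →  ωz = (0.06/1.0000)·-6.5000 = -0.3900

(-0.3075, 0.1575, -0.3900)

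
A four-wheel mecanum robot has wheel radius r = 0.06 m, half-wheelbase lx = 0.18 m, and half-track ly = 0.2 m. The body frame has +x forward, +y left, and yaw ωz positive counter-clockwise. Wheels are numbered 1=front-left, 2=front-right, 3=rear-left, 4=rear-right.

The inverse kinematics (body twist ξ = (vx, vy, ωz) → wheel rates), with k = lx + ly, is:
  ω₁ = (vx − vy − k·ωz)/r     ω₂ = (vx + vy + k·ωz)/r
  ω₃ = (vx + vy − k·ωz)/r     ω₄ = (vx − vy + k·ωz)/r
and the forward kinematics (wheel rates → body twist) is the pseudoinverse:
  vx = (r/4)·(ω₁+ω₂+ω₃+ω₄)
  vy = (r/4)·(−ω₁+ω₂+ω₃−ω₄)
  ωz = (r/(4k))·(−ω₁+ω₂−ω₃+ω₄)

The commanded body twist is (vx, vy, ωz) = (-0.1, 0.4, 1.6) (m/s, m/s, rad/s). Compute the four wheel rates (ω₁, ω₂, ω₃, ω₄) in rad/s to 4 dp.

(-18.4667, 15.1333, -5.1333, 1.8000)

k = lx + ly = 0.18 + 0.2 = 0.3800;  k·ωz = 0.3800·1.6 = 0.6080
ω₁ (FL) = (vx − vy − k·ωz)/r = -1.1080/0.06 = -18.4667
ω₂ (FR) = (vx + vy + k·ωz)/r = 0.9080/0.06 = 15.1333
ω₃ (RL) = (vx + vy − k·ωz)/r = -0.3080/0.06 = -5.1333
ω₄ (RR) = (vx − vy + k·ωz)/r = 0.1080/0.06 = 1.8000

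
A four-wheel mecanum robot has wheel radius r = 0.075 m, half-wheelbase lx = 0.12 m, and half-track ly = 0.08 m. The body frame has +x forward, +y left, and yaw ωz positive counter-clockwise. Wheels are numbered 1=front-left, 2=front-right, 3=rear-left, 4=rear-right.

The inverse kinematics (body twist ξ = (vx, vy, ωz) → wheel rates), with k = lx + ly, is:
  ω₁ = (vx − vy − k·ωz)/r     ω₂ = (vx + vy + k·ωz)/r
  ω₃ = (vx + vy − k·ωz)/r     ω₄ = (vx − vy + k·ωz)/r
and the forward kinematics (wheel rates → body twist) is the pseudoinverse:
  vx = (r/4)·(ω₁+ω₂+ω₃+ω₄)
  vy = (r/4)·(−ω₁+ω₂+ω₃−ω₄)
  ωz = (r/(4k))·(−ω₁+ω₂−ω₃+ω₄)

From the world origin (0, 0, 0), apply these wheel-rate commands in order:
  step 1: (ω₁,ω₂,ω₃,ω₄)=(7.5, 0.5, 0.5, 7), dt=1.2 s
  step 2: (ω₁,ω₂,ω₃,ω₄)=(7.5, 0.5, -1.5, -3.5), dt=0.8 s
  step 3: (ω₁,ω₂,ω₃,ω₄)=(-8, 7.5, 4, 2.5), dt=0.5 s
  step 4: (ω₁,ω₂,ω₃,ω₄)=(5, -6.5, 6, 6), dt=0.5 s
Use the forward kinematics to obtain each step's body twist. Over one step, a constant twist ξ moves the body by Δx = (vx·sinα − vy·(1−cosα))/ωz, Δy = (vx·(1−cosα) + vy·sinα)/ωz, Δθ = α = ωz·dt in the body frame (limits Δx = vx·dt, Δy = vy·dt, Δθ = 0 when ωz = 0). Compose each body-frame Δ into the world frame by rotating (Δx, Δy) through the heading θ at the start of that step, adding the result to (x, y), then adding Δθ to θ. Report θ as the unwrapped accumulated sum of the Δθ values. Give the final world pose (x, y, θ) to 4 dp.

step 1: ξ=(vx,vy,ωz)=(0.2906, -0.2531, -0.0469), dt=1.2 → body Δ=(0.3400, -0.3134, -0.0562) → world pose (0.3400, -0.3134, -0.0562)
step 2: ξ=(vx,vy,ωz)=(0.0563, -0.0938, -0.8437), dt=0.8 → body Δ=(0.0173, -0.0841, -0.6750) → world pose (0.3526, -0.3983, -0.7312)
step 3: ξ=(vx,vy,ωz)=(0.1125, 0.3187, 1.3125), dt=0.5 → body Δ=(0.0019, 0.1660, 0.6562) → world pose (0.4648, -0.2760, -0.0750)
step 4: ξ=(vx,vy,ωz)=(0.1969, -0.2156, -1.0781), dt=0.5 → body Δ=(0.0654, -0.1286, -0.5391) → world pose (0.5204, -0.4091, -0.6141)

(0.5204, -0.4091, -0.6141)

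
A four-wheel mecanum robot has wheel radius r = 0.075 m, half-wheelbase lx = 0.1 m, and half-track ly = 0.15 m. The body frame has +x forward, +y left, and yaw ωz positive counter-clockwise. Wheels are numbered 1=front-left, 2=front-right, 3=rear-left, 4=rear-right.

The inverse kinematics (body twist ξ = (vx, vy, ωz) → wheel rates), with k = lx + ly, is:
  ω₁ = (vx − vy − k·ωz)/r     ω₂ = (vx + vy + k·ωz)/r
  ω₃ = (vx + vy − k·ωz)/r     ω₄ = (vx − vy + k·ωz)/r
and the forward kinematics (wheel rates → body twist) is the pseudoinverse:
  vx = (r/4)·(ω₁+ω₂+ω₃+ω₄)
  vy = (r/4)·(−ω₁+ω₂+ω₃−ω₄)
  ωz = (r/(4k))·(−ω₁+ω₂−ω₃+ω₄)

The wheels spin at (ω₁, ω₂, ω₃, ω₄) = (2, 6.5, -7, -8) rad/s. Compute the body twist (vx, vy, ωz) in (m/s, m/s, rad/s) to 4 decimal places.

k = lx + ly = 0.1 + 0.15 = 0.2500
ω₁+ω₂+ω₃+ω₄ = -6.5000  →  vx = (0.075/4)·-6.5000 = -0.1219
−ω₁+ω₂+ω₃−ω₄ = 5.5000  →  vy = (0.075/4)·5.5000 = 0.1031
−ω₁+ω₂−ω₃+ω₄ = 3.5000  →  ωz = (0.075/1.0000)·3.5000 = 0.2625

(-0.1219, 0.1031, 0.2625)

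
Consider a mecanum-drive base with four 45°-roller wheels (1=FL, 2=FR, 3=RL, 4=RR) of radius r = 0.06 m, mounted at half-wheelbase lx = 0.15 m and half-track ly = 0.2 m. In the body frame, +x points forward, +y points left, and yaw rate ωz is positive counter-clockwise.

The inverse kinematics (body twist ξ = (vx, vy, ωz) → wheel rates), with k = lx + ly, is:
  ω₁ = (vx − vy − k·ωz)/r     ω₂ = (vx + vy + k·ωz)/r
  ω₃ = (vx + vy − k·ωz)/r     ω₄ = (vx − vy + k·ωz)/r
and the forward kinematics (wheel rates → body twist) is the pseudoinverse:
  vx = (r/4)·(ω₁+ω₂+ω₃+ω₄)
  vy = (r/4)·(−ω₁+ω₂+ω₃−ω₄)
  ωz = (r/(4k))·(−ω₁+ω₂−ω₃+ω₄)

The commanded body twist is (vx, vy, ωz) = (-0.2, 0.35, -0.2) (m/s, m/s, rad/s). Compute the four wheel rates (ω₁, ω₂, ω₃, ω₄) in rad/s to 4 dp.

(-8.0000, 1.3333, 3.6667, -10.3333)

k = lx + ly = 0.15 + 0.2 = 0.3500;  k·ωz = 0.3500·-0.2 = -0.0700
ω₁ (FL) = (vx − vy − k·ωz)/r = -0.4800/0.06 = -8.0000
ω₂ (FR) = (vx + vy + k·ωz)/r = 0.0800/0.06 = 1.3333
ω₃ (RL) = (vx + vy − k·ωz)/r = 0.2200/0.06 = 3.6667
ω₄ (RR) = (vx − vy + k·ωz)/r = -0.6200/0.06 = -10.3333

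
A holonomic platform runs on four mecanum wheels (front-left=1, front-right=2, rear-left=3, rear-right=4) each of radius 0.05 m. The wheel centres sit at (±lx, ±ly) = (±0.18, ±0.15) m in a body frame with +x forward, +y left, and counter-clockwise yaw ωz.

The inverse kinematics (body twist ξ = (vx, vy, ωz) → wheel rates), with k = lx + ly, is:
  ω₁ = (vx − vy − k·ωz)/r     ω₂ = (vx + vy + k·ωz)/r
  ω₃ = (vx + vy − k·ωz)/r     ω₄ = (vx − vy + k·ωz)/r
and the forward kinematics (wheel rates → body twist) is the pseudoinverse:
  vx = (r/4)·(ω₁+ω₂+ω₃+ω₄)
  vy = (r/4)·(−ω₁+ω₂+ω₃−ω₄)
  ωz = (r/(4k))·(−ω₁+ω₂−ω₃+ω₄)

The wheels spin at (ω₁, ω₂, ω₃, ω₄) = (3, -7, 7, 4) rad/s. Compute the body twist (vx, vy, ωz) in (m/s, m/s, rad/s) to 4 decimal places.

k = lx + ly = 0.18 + 0.15 = 0.3300
ω₁+ω₂+ω₃+ω₄ = 7.0000  →  vx = (0.05/4)·7.0000 = 0.0875
−ω₁+ω₂+ω₃−ω₄ = -7.0000  →  vy = (0.05/4)·-7.0000 = -0.0875
−ω₁+ω₂−ω₃+ω₄ = -13.0000  →  ωz = (0.05/1.3200)·-13.0000 = -0.4924

(0.0875, -0.0875, -0.4924)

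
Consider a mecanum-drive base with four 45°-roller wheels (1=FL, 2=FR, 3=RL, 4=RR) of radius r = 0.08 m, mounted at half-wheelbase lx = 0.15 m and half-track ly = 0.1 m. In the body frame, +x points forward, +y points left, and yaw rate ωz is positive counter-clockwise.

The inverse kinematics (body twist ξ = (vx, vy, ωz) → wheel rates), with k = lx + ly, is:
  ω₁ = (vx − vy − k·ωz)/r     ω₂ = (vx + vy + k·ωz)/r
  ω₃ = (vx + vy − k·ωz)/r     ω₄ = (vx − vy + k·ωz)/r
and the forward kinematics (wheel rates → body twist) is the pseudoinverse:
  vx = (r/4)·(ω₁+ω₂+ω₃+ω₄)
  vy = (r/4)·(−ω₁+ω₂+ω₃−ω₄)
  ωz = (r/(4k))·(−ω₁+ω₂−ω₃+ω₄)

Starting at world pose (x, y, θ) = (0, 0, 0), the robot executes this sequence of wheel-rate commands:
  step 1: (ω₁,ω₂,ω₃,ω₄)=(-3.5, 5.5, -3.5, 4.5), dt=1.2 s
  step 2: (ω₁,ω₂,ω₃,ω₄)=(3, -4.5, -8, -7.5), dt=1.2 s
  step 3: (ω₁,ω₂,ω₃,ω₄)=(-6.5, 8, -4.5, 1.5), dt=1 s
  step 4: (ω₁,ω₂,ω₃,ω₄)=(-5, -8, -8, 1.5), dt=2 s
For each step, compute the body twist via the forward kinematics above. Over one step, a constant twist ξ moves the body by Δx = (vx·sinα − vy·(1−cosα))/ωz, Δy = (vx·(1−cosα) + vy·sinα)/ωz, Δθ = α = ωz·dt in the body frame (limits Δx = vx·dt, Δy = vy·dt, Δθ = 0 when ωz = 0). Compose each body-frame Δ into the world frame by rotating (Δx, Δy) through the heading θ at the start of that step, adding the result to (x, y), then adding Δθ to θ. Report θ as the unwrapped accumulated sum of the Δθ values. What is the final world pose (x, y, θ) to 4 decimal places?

step 1: ξ=(vx,vy,ωz)=(0.0600, 0.0200, 1.3600), dt=1.2 → body Δ=(0.0284, 0.0615, 1.6320) → world pose (0.0284, 0.0615, 1.6320)
step 2: ξ=(vx,vy,ωz)=(-0.3400, -0.1600, -0.5600), dt=1.2 → body Δ=(-0.4401, -0.0459, -0.6720) → world pose (0.1011, -0.3750, 0.9600)
step 3: ξ=(vx,vy,ωz)=(-0.0300, 0.1700, 1.6400), dt=1.0 → body Δ=(-0.1291, 0.0839, 1.6400) → world pose (-0.0416, -0.4326, 2.6000)
step 4: ξ=(vx,vy,ωz)=(-0.3900, -0.2500, 0.5200), dt=2.0 → body Δ=(-0.4094, -0.7850, 1.0400) → world pose (0.7139, 0.0289, 3.6400)

(0.7139, 0.0289, 3.6400)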